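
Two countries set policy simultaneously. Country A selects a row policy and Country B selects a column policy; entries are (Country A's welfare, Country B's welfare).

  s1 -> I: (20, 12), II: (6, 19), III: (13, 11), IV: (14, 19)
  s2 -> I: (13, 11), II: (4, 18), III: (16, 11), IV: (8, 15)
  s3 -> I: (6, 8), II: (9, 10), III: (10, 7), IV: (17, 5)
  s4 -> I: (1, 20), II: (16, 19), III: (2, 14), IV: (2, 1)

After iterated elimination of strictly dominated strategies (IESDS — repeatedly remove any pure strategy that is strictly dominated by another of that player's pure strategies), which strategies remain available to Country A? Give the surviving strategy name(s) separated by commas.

Country B's strategy III is strictly dominated by II (s1: 19>11, s2: 18>11, s3: 10>7, s4: 19>14) and is removed.
Country A's strategy s2 is strictly dominated by s1 (I: 20>13, II: 6>4, IV: 14>8) and is removed.
Among the remaining strategies, none is strictly dominated by another pure strategy of the same player, so the elimination stops.
Surviving strategies — Country A: {s1, s3, s4}; Country B: {I, II, IV}.

s1, s3, s4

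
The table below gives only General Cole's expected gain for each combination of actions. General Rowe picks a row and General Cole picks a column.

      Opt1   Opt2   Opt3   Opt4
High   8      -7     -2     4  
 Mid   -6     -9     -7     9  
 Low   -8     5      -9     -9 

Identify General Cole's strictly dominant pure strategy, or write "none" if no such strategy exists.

Opt1 fails to dominate Opt2 at Low (-8<5).
Opt2 fails to dominate Opt1 at High (-7<8).
Opt3 fails to dominate Opt1 at High (-2<8).
Opt4 fails to dominate Opt1 at High (4<8).
No single strategy dominates all the others.

none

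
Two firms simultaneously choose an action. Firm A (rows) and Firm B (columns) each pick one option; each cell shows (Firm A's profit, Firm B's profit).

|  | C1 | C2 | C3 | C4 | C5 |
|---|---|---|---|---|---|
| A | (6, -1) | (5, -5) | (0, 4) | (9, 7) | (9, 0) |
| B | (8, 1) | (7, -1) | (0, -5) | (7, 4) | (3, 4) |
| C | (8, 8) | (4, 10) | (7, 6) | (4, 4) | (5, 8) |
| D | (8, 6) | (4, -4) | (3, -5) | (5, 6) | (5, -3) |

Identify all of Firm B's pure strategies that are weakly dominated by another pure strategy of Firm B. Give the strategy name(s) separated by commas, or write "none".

C1: no other strategy beats it everywhere (C2 at A (-1>-5); C3 at B (1>-5); C4 at C (8>4); C5 at D (6>-3)).
C2: no other strategy beats it everywhere (C1 at C (10>8); C3 at B (-1>-5); C4 at C (10>4); C5 at C (10>8)).
C3: no other strategy beats it everywhere (C1 at A (4>-1); C2 at A (4>-5); C4 at C (6>4); C5 at A (4>0)).
C4: no other strategy beats it everywhere (C1 at A (7>-1); C2 at A (7>-5); C3 at A (7>4); C5 at A (7>0)).
C5 is not dominated — it holds its own against C1 at A (0>-1); C2 at A (0>-5); C3 at B (4>-5); C4 at C (8>4).

none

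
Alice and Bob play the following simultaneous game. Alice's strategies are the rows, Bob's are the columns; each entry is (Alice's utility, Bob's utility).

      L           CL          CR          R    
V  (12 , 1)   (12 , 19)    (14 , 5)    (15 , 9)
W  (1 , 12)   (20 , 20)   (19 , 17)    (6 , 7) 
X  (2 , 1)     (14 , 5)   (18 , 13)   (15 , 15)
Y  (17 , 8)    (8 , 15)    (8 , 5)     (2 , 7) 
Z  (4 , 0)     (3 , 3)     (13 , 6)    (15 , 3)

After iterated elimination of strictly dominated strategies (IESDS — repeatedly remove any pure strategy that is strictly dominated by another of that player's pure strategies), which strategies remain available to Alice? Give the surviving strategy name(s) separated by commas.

V, W, X, Z

Bob's strategy L is strictly dominated by CL (V: 19>1, W: 20>12, X: 5>1, Y: 15>8, Z: 3>0) and is removed.
For Alice, V strictly dominates Y on the remaining columns (CL: 12>8, CR: 14>8, R: 15>2); eliminate Y.
Among the remaining strategies, none is strictly dominated by another pure strategy of the same player, so the elimination stops.
Surviving strategies — Alice: {V, W, X, Z}; Bob: {CL, CR, R}.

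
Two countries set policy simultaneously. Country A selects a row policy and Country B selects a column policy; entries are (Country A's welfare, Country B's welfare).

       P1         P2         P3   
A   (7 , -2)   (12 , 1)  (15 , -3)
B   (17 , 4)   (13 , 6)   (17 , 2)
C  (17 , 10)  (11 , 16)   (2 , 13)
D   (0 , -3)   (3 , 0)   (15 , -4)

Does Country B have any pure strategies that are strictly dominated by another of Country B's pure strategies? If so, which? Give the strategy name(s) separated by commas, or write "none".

P2 strictly dominates P1 — A: 1>-2, B: 6>4, C: 16>10, D: 0>-3.
P2 is not dominated — it holds its own against P1 at A (1>-2); P3 at A (1>-3).
P3 is strictly dominated by P2 (A: 1>-3, B: 6>2, C: 16>13, D: 0>-4).

P1, P3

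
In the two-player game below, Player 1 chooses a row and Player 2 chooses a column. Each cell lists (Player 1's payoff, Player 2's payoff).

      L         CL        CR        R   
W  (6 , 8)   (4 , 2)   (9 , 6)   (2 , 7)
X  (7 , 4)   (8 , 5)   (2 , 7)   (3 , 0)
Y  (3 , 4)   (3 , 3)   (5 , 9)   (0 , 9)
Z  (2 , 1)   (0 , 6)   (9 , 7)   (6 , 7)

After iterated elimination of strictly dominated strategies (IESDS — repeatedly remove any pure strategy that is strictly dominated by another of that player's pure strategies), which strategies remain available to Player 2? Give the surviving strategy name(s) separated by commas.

For Player 1, W strictly dominates Y on the remaining columns (L: 6>3, CL: 4>3, CR: 9>5, R: 2>0); eliminate Y.
Player 2's strategy CL is strictly dominated by CR (W: 6>2, X: 7>5, Z: 7>6) and is removed.
Among the remaining strategies, none is strictly dominated by another pure strategy of the same player, so the elimination stops.
Surviving strategies — Player 1: {W, X, Z}; Player 2: {L, CR, R}.

L, CR, R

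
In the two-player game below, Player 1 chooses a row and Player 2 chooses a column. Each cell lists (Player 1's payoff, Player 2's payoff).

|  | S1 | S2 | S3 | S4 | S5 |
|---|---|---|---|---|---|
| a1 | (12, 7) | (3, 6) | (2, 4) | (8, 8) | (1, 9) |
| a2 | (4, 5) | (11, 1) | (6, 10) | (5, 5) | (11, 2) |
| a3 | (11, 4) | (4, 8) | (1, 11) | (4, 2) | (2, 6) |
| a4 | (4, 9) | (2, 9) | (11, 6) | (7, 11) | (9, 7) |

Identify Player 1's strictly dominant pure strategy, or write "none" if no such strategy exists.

none

a1 fails to dominate a2 at S2 (3<11).
a2 fails to dominate a1 at S1 (4<12).
a3 fails to dominate a1 at S1 (11<12).
a4 fails to dominate a1 at S1 (4<12).
No single strategy dominates all the others.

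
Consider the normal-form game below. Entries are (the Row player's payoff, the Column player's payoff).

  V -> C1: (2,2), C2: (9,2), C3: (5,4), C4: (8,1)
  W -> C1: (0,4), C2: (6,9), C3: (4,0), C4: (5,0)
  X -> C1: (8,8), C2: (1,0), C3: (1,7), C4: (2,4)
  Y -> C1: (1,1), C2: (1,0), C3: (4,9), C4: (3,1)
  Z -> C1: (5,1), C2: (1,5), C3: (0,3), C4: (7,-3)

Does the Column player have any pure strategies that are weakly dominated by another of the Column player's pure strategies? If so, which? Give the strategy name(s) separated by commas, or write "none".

C4

C1: no other strategy beats it everywhere (C2 at X (8>0); C3 at W (4>0); C4 at V (2>1)).
Nothing dominates C2: C1 at W (9>4); C3 at W (9>0); C4 at V (2>1).
C3 is not dominated — it holds its own against C1 at V (4>2); C2 at V (4>2); C4 at V (4>1).
C1 weakly dominates C4 — V: 2>1, W: 4>0, X: 8>4, Y: 1=1, Z: 1>-3.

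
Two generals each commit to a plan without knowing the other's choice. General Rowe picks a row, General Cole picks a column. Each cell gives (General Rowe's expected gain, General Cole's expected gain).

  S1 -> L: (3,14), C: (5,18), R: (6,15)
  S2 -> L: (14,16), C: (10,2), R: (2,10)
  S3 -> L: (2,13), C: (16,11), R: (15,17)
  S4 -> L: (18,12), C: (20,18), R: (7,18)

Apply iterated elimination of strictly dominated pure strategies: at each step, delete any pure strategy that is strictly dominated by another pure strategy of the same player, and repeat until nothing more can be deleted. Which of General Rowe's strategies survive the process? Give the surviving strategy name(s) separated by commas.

S3, S4

For General Rowe, S4 strictly dominates S1 on the remaining columns (L: 18>3, C: 20>5, R: 7>6); eliminate S1.
For General Rowe, S4 strictly dominates S2 on the remaining columns (L: 18>14, C: 20>10, R: 7>2); eliminate S2.
General Cole's strategy L is strictly dominated by R (S3: 17>13, S4: 18>12) and is removed.
Among the remaining strategies, none is strictly dominated by another pure strategy of the same player, so the elimination stops.
Surviving strategies — General Rowe: {S3, S4}; General Cole: {C, R}.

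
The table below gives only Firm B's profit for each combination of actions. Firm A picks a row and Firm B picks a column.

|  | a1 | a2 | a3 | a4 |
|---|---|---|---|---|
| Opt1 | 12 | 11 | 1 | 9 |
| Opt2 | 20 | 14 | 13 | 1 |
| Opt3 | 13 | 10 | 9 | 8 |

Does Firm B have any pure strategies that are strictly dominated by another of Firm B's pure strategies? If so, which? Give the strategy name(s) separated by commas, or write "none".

a2, a3, a4

a1 is not dominated — it holds its own against a2 at Opt1 (12>11); a3 at Opt1 (12>1); a4 at Opt1 (12>9).
a2 is strictly dominated by a1 (Opt1: 12>11, Opt2: 20>14, Opt3: 13>10).
a1 strictly dominates a3 — Opt1: 12>1, Opt2: 20>13, Opt3: 13>9.
a4: dominated, since a1 does at least as well everywhere (Opt1: 12>9, Opt2: 20>1, Opt3: 13>8).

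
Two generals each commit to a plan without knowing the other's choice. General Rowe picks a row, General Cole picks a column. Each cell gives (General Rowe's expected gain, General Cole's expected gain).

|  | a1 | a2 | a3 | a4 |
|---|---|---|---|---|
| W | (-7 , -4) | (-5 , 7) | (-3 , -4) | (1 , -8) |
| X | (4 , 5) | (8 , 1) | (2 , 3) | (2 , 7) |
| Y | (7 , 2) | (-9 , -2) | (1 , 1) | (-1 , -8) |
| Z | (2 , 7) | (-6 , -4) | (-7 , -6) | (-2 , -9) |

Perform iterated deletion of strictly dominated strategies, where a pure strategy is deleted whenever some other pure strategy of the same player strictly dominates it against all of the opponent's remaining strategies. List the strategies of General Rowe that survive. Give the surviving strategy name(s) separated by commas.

Row W is eliminated: X beats it against every remaining column (a1: 4>-7, a2: 8>-5, a3: 2>-3, a4: 2>1).
For General Rowe, X strictly dominates Z on the remaining columns (a1: 4>2, a2: 8>-6, a3: 2>-7, a4: 2>-2); eliminate Z.
General Cole's strategy a2 is strictly dominated by a1 (X: 5>1, Y: 2>-2) and is removed.
Column a3 is eliminated: a1 beats it against every remaining row (X: 5>3, Y: 2>1).
Among the remaining strategies, none is strictly dominated by another pure strategy of the same player, so the elimination stops.
Surviving strategies — General Rowe: {X, Y}; General Cole: {a1, a4}.

X, Y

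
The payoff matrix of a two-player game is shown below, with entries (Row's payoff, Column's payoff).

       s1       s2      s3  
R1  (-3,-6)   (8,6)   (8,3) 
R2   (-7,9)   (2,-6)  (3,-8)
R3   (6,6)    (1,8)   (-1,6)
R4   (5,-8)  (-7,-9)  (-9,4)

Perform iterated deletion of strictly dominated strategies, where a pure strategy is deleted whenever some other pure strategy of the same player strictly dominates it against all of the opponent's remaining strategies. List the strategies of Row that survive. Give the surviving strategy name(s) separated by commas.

R1

Row R2 is eliminated: R1 beats it against every remaining column (s1: -3>-7, s2: 8>2, s3: 8>3).
For Row, R3 strictly dominates R4 on the remaining columns (s1: 6>5, s2: 1>-7, s3: -1>-9); eliminate R4.
Column's strategy s1 is strictly dominated by s2 (R1: 6>-6, R3: 8>6) and is removed.
For Row, R1 strictly dominates R3 on the remaining columns (s2: 8>1, s3: 8>-1); eliminate R3.
Column's strategy s3 is strictly dominated by s2 (R1: 6>3) and is removed.
Among the remaining strategies, none is strictly dominated by another pure strategy of the same player, so the elimination stops.
Surviving strategies — Row: {R1}; Column: {s2}.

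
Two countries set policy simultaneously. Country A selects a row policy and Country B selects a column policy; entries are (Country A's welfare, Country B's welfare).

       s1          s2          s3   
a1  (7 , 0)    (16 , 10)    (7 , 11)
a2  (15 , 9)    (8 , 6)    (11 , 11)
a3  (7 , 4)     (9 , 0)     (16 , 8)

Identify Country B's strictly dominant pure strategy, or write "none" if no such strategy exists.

s3

s3 vs s1: a1: 11>0, a2: 11>9, a3: 8>4.
s3 vs s2: a1: 11>10, a2: 11>6, a3: 8>0.
s3 strictly beats every other strategy against every opponent action, so it is strictly dominant.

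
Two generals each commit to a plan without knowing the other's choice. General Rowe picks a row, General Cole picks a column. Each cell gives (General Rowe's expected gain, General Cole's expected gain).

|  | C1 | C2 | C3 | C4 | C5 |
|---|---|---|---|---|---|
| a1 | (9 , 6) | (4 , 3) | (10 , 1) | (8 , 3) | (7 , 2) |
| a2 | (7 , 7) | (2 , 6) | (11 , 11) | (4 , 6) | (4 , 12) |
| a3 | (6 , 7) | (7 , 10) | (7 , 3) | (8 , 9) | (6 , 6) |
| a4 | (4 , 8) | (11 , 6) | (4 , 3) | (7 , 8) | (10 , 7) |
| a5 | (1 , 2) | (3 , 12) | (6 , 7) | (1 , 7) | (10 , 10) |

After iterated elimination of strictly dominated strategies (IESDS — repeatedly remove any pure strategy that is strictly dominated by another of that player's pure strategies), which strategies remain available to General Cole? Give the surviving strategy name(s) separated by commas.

For General Cole, C5 strictly dominates C3 on the remaining rows (a1: 2>1, a2: 12>11, a3: 6>3, a4: 7>3, a5: 10>7); eliminate C3.
Row a2 is eliminated: a1 beats it against every remaining column (C1: 9>7, C2: 4>2, C4: 8>4, C5: 7>4).
Among the remaining strategies, none is strictly dominated by another pure strategy of the same player, so the elimination stops.
Surviving strategies — General Rowe: {a1, a3, a4, a5}; General Cole: {C1, C2, C4, C5}.

C1, C2, C4, C5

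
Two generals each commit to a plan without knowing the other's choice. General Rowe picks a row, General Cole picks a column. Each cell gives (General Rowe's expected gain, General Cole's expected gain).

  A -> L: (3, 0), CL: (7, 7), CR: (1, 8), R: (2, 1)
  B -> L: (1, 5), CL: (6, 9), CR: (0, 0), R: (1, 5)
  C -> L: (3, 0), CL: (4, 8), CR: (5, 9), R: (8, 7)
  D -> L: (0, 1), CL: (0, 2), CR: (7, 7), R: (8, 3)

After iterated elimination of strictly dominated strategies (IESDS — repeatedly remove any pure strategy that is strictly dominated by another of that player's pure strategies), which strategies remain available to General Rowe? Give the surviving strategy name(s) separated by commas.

D

For General Rowe, A strictly dominates B on the remaining columns (L: 3>1, CL: 7>6, CR: 1>0, R: 2>1); eliminate B.
General Cole's strategy L is strictly dominated by CL (A: 7>0, C: 8>0, D: 2>1) and is removed.
Column CL is eliminated: CR beats it against every remaining row (A: 8>7, C: 9>8, D: 7>2).
Row A is eliminated: C beats it against every remaining column (CR: 5>1, R: 8>2).
Column R is eliminated: CR beats it against every remaining row (C: 9>7, D: 7>3).
Row C is eliminated: D beats it against every remaining column (CR: 7>5).
Among the remaining strategies, none is strictly dominated by another pure strategy of the same player, so the elimination stops.
Surviving strategies — General Rowe: {D}; General Cole: {CR}.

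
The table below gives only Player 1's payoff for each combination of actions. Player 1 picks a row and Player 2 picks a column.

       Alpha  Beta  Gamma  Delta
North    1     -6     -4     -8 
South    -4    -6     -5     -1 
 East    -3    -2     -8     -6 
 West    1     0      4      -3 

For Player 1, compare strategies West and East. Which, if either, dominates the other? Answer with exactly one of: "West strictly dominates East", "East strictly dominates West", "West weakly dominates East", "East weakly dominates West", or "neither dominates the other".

West's payoffs vs East's, by Player 2's action — Alpha: 1>-3, Beta: 0>-2, Gamma: 4>-8, Delta: -3>-6.
West gives a strictly higher payoff against each choice by Player 2, so West strictly dominates East.

West strictly dominates East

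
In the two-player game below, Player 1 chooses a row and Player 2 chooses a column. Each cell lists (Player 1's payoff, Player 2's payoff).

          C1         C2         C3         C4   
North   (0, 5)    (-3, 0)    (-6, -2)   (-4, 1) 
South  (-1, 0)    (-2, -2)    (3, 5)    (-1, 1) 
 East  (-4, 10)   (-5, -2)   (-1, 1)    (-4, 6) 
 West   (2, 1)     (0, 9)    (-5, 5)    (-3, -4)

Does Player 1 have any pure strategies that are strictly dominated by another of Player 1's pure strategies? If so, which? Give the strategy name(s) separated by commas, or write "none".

North is strictly dominated by West (C1: 2>0, C2: 0>-3, C3: -5>-6, C4: -3>-4).
Nothing dominates South: North at C2 (-2>-3); East at C1 (-1>-4); West at C3 (3>-5).
East: dominated, since South does at least as well everywhere (C1: -1>-4, C2: -2>-5, C3: 3>-1, C4: -1>-4).
West is not dominated — it holds its own against North at C1 (2>0); South at C1 (2>-1); East at C1 (2>-4).

North, East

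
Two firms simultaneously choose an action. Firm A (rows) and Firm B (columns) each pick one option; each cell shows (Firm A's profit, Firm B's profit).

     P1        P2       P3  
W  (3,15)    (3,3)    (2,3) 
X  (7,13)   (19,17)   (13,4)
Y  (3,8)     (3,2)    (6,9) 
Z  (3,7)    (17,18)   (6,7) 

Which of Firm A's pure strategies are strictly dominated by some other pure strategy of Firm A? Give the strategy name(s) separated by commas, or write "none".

W is strictly dominated by X (P1: 7>3, P2: 19>3, P3: 13>2).
Nothing dominates X: W at P1 (7>3); Y at P1 (7>3); Z at P1 (7>3).
Y is strictly dominated by X (P1: 7>3, P2: 19>3, P3: 13>6).
X strictly dominates Z — P1: 7>3, P2: 19>17, P3: 13>6.

W, Y, Z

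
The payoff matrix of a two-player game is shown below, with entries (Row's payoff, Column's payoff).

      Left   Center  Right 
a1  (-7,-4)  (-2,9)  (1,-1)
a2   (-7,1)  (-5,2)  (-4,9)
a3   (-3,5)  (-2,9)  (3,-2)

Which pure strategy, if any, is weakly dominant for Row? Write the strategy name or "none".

a3

a3 vs a1: Left: -3>-7, Center: -2=-2, Right: 3>1.
a3 vs a2: Left: -3>-7, Center: -2>-5, Right: 3>-4.
a3 is at least as good as every other strategy against every opponent action, so it is weakly dominant.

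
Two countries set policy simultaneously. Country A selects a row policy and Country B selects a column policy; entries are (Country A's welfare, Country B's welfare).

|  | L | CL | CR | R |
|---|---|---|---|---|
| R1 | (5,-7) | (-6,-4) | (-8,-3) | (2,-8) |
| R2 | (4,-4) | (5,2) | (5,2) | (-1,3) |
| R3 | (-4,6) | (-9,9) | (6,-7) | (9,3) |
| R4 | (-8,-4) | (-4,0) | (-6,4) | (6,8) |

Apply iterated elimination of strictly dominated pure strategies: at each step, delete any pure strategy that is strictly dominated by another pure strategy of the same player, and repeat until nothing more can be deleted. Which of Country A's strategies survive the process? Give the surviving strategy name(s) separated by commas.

Country B's strategy L is strictly dominated by CL (R1: -4>-7, R2: 2>-4, R3: 9>6, R4: 0>-4) and is removed.
Country A's strategy R1 is strictly dominated by R4 (CL: -4>-6, CR: -6>-8, R: 6>2) and is removed.
Column CR is eliminated: R beats it against every remaining row (R2: 3>2, R3: 3>-7, R4: 8>4).
Among the remaining strategies, none is strictly dominated by another pure strategy of the same player, so the elimination stops.
Surviving strategies — Country A: {R2, R3, R4}; Country B: {CL, R}.

R2, R3, R4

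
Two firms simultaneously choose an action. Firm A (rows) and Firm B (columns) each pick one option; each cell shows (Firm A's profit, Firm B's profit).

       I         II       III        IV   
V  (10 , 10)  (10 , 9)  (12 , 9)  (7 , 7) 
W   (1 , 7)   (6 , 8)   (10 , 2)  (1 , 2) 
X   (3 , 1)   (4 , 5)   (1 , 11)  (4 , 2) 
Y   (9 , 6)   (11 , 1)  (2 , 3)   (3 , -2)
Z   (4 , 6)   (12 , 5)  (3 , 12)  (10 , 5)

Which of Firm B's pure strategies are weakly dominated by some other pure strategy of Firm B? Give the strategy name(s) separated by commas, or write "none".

I: no other strategy beats it everywhere (II at V (10>9); III at V (10>9); IV at V (10>7)).
II is not dominated — it holds its own against I at W (8>7); III at W (8>2); IV at V (9>7).
Nothing dominates III: I at X (11>1); II at X (11>5); IV at V (9>7).
IV: dominated, since II does at least as well everywhere (V: 9>7, W: 8>2, X: 5>2, Y: 1>-2, Z: 5=5).

IV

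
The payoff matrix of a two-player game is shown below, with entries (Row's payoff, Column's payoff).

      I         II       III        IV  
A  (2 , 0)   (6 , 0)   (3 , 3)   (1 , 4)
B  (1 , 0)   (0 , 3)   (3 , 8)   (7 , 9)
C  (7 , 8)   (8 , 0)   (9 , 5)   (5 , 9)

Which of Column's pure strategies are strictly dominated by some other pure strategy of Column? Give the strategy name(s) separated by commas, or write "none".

IV strictly dominates I — A: 4>0, B: 9>0, C: 9>8.
II: dominated, since III does at least as well everywhere (A: 3>0, B: 8>3, C: 5>0).
IV strictly dominates III — A: 4>3, B: 9>8, C: 9>5.
Nothing dominates IV: I at A (4>0); II at A (4>0); III at A (4>3).

I, II, III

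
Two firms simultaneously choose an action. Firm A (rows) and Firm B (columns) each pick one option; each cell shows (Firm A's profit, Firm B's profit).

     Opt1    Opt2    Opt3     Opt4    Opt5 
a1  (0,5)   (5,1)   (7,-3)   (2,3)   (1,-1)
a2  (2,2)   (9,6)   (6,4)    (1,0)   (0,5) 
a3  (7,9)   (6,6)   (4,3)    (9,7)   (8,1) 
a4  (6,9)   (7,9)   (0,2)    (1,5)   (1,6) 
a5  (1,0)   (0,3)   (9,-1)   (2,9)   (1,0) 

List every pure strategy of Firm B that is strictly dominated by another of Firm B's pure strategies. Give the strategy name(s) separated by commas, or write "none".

Opt1: no other strategy beats it everywhere (Opt2 at a1 (5>1); Opt3 at a1 (5>-3); Opt4 at a1 (5>3); Opt5 at a1 (5>-1)).
Opt2: no other strategy beats it everywhere (Opt1 at a2 (6>2); Opt3 at a1 (1>-3); Opt4 at a2 (6>0); Opt5 at a1 (1>-1)).
Opt2 strictly dominates Opt3 — a1: 1>-3, a2: 6>4, a3: 6>3, a4: 9>2, a5: 3>-1.
Nothing dominates Opt4: Opt1 at a5 (9>0); Opt2 at a1 (3>1); Opt3 at a1 (3>-3); Opt5 at a1 (3>-1).
Opt2 strictly dominates Opt5 — a1: 1>-1, a2: 6>5, a3: 6>1, a4: 9>6, a5: 3>0.

Opt3, Opt5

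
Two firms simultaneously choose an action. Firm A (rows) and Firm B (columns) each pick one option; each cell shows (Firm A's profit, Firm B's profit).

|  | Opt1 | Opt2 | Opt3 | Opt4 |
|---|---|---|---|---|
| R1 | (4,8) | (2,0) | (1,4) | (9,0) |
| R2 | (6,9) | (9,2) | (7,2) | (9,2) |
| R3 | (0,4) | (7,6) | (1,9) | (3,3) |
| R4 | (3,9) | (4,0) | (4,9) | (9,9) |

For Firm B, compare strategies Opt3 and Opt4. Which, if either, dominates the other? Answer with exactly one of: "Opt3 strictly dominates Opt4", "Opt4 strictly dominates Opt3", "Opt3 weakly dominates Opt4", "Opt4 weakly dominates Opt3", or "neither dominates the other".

Compare Opt3 to Opt4 across each choice by Firm A: R1: 4>0, R2: 2=2, R3: 9>3, R4: 9=9.
Opt3 is at least as good everywhere and strictly better somewhere (tied only at R2, R4), so Opt3 weakly but not strictly dominates Opt4.

Opt3 weakly dominates Opt4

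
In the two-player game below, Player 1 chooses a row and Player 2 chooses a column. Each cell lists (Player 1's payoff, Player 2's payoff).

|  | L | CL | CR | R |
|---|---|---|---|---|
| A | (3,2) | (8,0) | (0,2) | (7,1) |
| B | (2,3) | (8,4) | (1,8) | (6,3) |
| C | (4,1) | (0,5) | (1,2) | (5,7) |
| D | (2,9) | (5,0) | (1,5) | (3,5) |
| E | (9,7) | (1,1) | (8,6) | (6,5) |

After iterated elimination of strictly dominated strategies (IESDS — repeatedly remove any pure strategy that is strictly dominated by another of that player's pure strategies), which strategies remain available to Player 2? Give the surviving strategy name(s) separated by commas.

L

For Player 1, E strictly dominates C on the remaining columns (L: 9>4, CL: 1>0, CR: 8>1, R: 6>5); eliminate C.
Column CL is eliminated: CR beats it against every remaining row (A: 2>0, B: 8>4, D: 5>0, E: 6>1).
For Player 1, E strictly dominates D on the remaining columns (L: 9>2, CR: 8>1, R: 6>3); eliminate D.
Player 2's strategy R is strictly dominated by CR (A: 2>1, B: 8>3, E: 6>5) and is removed.
Player 1's strategy A is strictly dominated by E (L: 9>3, CR: 8>0) and is removed.
Player 1's strategy B is strictly dominated by E (L: 9>2, CR: 8>1) and is removed.
Column CR is eliminated: L beats it against every remaining row (E: 7>6).
Among the remaining strategies, none is strictly dominated by another pure strategy of the same player, so the elimination stops.
Surviving strategies — Player 1: {E}; Player 2: {L}.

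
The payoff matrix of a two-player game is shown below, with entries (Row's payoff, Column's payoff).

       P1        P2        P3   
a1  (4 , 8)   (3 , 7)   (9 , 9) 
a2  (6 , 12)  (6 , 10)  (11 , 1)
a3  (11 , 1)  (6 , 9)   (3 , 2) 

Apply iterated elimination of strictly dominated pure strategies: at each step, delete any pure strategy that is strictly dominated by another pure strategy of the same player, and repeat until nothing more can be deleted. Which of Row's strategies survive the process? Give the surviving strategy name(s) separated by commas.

a2, a3

Row a1 is eliminated: a2 beats it against every remaining column (P1: 6>4, P2: 6>3, P3: 11>9).
Column's strategy P3 is strictly dominated by P2 (a2: 10>1, a3: 9>2) and is removed.
Among the remaining strategies, none is strictly dominated by another pure strategy of the same player, so the elimination stops.
Surviving strategies — Row: {a2, a3}; Column: {P1, P2}.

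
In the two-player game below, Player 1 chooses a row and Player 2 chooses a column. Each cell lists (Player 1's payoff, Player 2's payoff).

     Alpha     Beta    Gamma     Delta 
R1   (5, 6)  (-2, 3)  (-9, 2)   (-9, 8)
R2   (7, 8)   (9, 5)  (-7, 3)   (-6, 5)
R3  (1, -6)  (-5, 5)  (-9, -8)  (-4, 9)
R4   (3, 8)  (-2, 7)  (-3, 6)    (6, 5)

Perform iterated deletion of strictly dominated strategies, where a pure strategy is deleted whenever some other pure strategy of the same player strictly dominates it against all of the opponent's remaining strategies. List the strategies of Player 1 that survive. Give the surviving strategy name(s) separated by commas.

R2

Row R1 is eliminated: R2 beats it against every remaining column (Alpha: 7>5, Beta: 9>-2, Gamma: -7>-9, Delta: -6>-9).
For Player 1, R4 strictly dominates R3 on the remaining columns (Alpha: 3>1, Beta: -2>-5, Gamma: -3>-9, Delta: 6>-4); eliminate R3.
Column Beta is eliminated: Alpha beats it against every remaining row (R2: 8>5, R4: 8>7).
For Player 2, Alpha strictly dominates Gamma on the remaining rows (R2: 8>3, R4: 8>6); eliminate Gamma.
For Player 2, Alpha strictly dominates Delta on the remaining rows (R2: 8>5, R4: 8>5); eliminate Delta.
Row R4 is eliminated: R2 beats it against every remaining column (Alpha: 7>3).
Among the remaining strategies, none is strictly dominated by another pure strategy of the same player, so the elimination stops.
Surviving strategies — Player 1: {R2}; Player 2: {Alpha}.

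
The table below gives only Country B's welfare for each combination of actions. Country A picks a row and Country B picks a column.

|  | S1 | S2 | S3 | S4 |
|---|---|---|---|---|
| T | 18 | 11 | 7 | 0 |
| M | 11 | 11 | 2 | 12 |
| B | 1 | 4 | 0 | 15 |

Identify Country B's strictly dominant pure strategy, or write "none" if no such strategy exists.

S1 fails to dominate S2 at M (11=11).
S2 fails to dominate S1 at T (11<18).
S3 fails to dominate S1 at T (7<18).
S4 fails to dominate S1 at T (0<18).
No single strategy dominates all the others.

none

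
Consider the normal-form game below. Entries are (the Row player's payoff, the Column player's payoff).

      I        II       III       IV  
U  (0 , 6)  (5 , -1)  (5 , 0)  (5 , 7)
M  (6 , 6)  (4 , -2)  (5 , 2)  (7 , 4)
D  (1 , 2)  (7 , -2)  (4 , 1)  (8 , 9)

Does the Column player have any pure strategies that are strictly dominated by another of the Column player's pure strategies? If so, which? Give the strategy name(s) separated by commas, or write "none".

I is not dominated — it holds its own against II at U (6>-1); III at U (6>0); IV at M (6>4).
I strictly dominates II — U: 6>-1, M: 6>-2, D: 2>-2.
III is strictly dominated by I (U: 6>0, M: 6>2, D: 2>1).
IV: no other strategy beats it everywhere (I at U (7>6); II at U (7>-1); III at U (7>0)).

II, III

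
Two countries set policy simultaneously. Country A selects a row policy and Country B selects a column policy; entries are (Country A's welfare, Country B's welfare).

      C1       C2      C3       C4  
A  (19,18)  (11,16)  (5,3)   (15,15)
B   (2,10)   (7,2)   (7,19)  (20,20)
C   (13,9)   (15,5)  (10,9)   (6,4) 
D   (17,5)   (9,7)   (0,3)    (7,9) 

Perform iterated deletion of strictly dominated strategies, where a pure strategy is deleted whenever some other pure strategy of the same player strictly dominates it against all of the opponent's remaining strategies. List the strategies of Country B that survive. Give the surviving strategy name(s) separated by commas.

Row D is eliminated: A beats it against every remaining column (C1: 19>17, C2: 11>9, C3: 5>0, C4: 15>7).
Country B's strategy C2 is strictly dominated by C1 (A: 18>16, B: 10>2, C: 9>5) and is removed.
Among the remaining strategies, none is strictly dominated by another pure strategy of the same player, so the elimination stops.
Surviving strategies — Country A: {A, B, C}; Country B: {C1, C3, C4}.

C1, C3, C4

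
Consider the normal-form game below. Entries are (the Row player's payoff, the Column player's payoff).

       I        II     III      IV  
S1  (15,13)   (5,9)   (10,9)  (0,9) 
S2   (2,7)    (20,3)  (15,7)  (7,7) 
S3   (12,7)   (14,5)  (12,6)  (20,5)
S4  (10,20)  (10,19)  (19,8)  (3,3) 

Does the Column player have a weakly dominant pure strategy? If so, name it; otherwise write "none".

I

I vs II: S1: 13>9, S2: 7>3, S3: 7>5, S4: 20>19.
I vs III: S1: 13>9, S2: 7=7, S3: 7>6, S4: 20>8.
I vs IV: S1: 13>9, S2: 7=7, S3: 7>5, S4: 20>3.
I is at least as good as every other strategy against every opponent action, so it is weakly dominant.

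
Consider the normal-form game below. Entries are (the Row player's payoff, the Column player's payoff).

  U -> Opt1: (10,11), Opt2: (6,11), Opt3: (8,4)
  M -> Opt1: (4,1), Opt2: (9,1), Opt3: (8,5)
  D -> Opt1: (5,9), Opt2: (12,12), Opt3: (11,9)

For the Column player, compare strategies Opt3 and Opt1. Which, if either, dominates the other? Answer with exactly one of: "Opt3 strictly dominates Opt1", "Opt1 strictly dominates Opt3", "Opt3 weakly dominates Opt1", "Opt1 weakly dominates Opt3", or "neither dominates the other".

Compare Opt3 to Opt1 across each choice by the Row player: U: 4<11, M: 5>1, D: 9=9.
Opt3 does better at M but worse at U; neither strategy dominates the other.

neither dominates the other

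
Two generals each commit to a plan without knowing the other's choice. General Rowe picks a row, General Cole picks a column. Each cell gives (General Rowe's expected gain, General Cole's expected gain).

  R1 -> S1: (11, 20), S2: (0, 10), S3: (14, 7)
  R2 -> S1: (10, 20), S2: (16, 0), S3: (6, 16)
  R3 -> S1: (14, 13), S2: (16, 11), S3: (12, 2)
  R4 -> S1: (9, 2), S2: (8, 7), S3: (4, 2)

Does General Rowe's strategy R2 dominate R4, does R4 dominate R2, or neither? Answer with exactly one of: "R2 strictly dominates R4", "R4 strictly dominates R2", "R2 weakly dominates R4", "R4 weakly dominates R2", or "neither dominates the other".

R2 strictly dominates R4

Compare R2 to R4 across every action of General Cole: S1: 10>9, S2: 16>8, S3: 6>4.
R2 gives a strictly higher payoff against every action of General Cole, so R2 strictly dominates R4.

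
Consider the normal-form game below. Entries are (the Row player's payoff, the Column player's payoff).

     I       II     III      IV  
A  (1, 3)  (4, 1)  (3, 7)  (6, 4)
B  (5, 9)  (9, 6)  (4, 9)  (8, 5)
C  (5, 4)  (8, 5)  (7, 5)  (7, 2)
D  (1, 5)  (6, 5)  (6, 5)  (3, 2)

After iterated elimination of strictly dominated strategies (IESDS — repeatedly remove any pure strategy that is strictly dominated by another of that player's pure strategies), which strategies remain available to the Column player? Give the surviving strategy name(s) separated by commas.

The Row player's strategy A is strictly dominated by B (I: 5>1, II: 9>4, III: 4>3, IV: 8>6) and is removed.
For the Row player, C strictly dominates D on the remaining columns (I: 5>1, II: 8>6, III: 7>6, IV: 7>3); eliminate D.
For the Column player, I strictly dominates IV on the remaining rows (B: 9>5, C: 4>2); eliminate IV.
Among the remaining strategies, none is strictly dominated by another pure strategy of the same player, so the elimination stops.
Surviving strategies — the Row player: {B, C}; the Column player: {I, II, III}.

I, II, III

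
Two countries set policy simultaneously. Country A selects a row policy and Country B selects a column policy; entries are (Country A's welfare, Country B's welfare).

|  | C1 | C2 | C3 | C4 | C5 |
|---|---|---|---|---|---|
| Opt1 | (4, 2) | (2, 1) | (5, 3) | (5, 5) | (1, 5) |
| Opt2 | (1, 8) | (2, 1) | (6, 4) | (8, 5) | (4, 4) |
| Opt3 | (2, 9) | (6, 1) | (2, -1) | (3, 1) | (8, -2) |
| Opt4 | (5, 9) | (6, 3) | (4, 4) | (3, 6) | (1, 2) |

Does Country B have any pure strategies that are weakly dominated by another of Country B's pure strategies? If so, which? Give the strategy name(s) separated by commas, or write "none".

Nothing dominates C1: C2 at Opt1 (2>1); C3 at Opt2 (8>4); C4 at Opt2 (8>5); C5 at Opt2 (8>4).
C2: dominated, since C1 does at least as well everywhere (Opt1: 2>1, Opt2: 8>1, Opt3: 9>1, Opt4: 9>3).
C3: dominated, since C4 does at least as well everywhere (Opt1: 5>3, Opt2: 5>4, Opt3: 1>-1, Opt4: 6>4).
Nothing dominates C4: C1 at Opt1 (5>2); C2 at Opt1 (5>1); C3 at Opt1 (5>3); C5 at Opt2 (5>4).
C5 is weakly dominated by C4 (Opt1: 5=5, Opt2: 5>4, Opt3: 1>-2, Opt4: 6>2).

C2, C3, C5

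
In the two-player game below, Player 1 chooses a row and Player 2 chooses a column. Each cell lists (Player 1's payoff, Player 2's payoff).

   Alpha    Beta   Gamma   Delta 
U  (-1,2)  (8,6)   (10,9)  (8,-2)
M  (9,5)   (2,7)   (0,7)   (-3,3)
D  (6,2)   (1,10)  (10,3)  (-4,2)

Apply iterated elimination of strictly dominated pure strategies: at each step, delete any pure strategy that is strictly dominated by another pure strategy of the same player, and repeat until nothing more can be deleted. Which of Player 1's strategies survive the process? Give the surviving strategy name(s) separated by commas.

U, D

Column Alpha is eliminated: Beta beats it against every remaining row (U: 6>2, M: 7>5, D: 10>2).
Row M is eliminated: U beats it against every remaining column (Beta: 8>2, Gamma: 10>0, Delta: 8>-3).
For Player 2, Beta strictly dominates Delta on the remaining rows (U: 6>-2, D: 10>2); eliminate Delta.
Among the remaining strategies, none is strictly dominated by another pure strategy of the same player, so the elimination stops.
Surviving strategies — Player 1: {U, D}; Player 2: {Beta, Gamma}.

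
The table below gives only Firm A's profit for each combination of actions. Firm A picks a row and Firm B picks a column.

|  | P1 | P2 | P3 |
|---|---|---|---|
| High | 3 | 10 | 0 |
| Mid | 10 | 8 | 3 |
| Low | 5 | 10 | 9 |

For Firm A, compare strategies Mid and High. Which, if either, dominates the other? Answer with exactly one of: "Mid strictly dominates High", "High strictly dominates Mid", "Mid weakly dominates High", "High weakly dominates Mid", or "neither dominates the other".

Compare Mid to High across each opponent action: P1: 10>3, P2: 8<10, P3: 3>0.
Mid does better at P1, P3 but worse at P2; neither strategy dominates the other.

neither dominates the other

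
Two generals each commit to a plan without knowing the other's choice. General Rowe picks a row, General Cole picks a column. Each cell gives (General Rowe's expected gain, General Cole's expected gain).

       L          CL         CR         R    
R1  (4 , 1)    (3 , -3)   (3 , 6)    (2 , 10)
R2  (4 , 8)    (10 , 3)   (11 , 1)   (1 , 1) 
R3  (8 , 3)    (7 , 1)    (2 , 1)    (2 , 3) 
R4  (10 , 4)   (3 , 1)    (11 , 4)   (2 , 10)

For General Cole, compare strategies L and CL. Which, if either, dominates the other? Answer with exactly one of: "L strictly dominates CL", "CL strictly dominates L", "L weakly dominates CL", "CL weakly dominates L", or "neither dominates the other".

L strictly dominates CL

Compare L to CL across each choice by General Rowe: R1: 1>-3, R2: 8>3, R3: 3>1, R4: 4>1.
Every comparison favours L, so L strictly dominates CL.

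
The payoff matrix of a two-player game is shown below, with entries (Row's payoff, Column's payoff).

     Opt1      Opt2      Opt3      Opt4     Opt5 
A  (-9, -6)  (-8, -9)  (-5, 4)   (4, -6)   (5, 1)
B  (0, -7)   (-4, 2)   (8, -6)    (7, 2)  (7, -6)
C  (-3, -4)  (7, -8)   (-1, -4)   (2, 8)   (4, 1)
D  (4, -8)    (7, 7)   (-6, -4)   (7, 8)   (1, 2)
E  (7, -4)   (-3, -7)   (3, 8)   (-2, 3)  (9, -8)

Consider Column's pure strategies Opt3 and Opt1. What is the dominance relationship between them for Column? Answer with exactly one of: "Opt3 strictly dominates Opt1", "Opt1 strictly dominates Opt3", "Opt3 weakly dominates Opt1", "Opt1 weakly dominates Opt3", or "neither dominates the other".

Opt3 weakly dominates Opt1

Compare Opt3 to Opt1 across each choice by Row: A: 4>-6, B: -6>-7, C: -4=-4, D: -4>-8, E: 8>-4.
Opt3 is at least as good everywhere and strictly better somewhere (tied only at C), so Opt3 weakly but not strictly dominates Opt1.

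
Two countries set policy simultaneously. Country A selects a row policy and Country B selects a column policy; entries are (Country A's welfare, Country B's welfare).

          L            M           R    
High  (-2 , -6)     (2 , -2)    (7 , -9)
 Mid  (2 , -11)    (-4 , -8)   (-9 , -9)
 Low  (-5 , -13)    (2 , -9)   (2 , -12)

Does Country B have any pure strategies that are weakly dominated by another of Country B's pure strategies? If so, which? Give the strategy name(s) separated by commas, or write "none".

M weakly dominates L — High: -2>-6, Mid: -8>-11, Low: -9>-13.
M: no other strategy beats it everywhere (L at High (-2>-6); R at High (-2>-9)).
R: dominated, since M does at least as well everywhere (High: -2>-9, Mid: -8>-9, Low: -9>-12).

L, R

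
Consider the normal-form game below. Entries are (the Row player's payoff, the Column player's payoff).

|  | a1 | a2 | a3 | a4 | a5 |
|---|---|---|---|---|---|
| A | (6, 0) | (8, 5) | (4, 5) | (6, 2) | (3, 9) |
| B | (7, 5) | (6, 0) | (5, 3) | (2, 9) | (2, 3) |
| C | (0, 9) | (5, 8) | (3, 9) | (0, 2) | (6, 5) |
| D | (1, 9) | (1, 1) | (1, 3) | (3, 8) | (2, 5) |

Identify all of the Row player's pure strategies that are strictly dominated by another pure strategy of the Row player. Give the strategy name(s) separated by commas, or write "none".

A: no other strategy beats it everywhere (B at a2 (8>6); C at a1 (6>0); D at a1 (6>1)).
B: no other strategy beats it everywhere (A at a1 (7>6); C at a1 (7>0); D at a1 (7>1)).
C is not dominated — it holds its own against A at a5 (6>3); B at a5 (6>2); D at a2 (5>1).
D is strictly dominated by A (a1: 6>1, a2: 8>1, a3: 4>1, a4: 6>3, a5: 3>2).

D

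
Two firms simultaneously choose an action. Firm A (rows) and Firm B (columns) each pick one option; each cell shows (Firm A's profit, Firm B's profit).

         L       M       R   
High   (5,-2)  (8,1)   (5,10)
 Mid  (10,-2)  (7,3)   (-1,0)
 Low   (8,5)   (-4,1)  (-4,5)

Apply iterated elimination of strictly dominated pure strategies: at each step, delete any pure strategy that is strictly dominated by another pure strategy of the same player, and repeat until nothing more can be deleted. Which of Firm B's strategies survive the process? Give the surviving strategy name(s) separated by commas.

R

Row Low is eliminated: Mid beats it against every remaining column (L: 10>8, M: 7>-4, R: -1>-4).
Firm B's strategy L is strictly dominated by M (High: 1>-2, Mid: 3>-2) and is removed.
Row Mid is eliminated: High beats it against every remaining column (M: 8>7, R: 5>-1).
Firm B's strategy M is strictly dominated by R (High: 10>1) and is removed.
Among the remaining strategies, none is strictly dominated by another pure strategy of the same player, so the elimination stops.
Surviving strategies — Firm A: {High}; Firm B: {R}.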